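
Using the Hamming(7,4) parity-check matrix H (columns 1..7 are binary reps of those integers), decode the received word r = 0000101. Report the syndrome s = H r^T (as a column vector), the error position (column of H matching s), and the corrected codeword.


s = (0, 1, 0)^T, error position = 2, corrected codeword c = 0100101

Compute s = H r^T mod 2 one row at a time:
  s_1 = 0 + 1 + 0 + 1 = 2 ≡ 0 (mod 2).
  s_2 = 0 + 0 + 0 + 1 = 1 ≡ 1 (mod 2).
  s_3 = 0 + 0 + 1 + 1 = 2 ≡ 0 (mod 2).
s = (0, 1, 0)^T — this equals column 2 of H (binary 010), so error is at position 2.
Correct: flip bit 2 of r = 0000101 to get c = 0100101.


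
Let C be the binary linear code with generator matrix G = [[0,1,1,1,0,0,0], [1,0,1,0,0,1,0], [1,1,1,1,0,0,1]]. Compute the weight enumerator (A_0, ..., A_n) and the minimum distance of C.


Weight distribution: A_0 = 1, A_2 = 1, A_3 = 3, A_4 = 2, A_5 = 1. Minimum distance d = 2.

Enumerate all 2^3 = 8 messages m ∈ F_2^3.
For each, compute codeword c = mG in F_2^7, then tally its weight.
  m = 000 → c = 0000000, weight = 0.
  m = 100 → c = 0111000, weight = 3.
  m = 010 → c = 1010010, weight = 3.
  m = 110 → c = 1101010, weight = 4.
  m = 001 → c = 1111001, weight = 5.
  m = 101 → c = 1000001, weight = 2.
  m = 011 → c = 0101011, weight = 4.
  m = 111 → c = 0010011, weight = 3.
Tally weights:
  weight 0: 1 codewords.
  weight 2: 1 codewords.
  weight 3: 3 codewords.
  weight 4: 2 codewords.
  weight 5: 1 codewords.
Minimum distance d = smallest w > 0 with A_w > 0 = 2.
Sanity: Σ A_w = 8 = 2^3 = 8 ✓.


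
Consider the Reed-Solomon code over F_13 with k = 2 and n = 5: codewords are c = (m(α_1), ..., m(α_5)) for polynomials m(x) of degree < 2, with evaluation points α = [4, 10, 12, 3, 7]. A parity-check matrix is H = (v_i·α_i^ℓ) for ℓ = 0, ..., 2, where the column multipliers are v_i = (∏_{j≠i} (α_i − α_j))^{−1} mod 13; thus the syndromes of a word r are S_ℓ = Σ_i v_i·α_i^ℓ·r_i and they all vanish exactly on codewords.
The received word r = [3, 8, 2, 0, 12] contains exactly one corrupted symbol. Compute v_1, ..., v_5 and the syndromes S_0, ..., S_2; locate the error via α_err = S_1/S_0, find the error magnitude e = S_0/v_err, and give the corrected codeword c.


S = (8, 5, 8), error at position 3, error magnitude e = 1, c = [3, 8, 1, 0, 12].

Step 1: column multipliers v_i = (∏_{j≠i}(α_i − α_j))^{−1} mod 13.
  i = 1 (α = 4): (4−10)(4−12)(4−3)(4−7) = (−6)·(−8)·1·(−3) = −144 ≡ 12, so v_1 = 12^{−1} = 12 (mod 13).
  i = 2 (α = 10): (10−4)(10−12)(10−3)(10−7) = 6·(−2)·7·3 = −252 ≡ 8, so v_2 = 8^{−1} = 5 (mod 13).
  i = 3 (α = 12): (12−4)(12−10)(12−3)(12−7) = 8·2·9·5 = 720 ≡ 5, so v_3 = 5^{−1} = 8 (mod 13).
  i = 4 (α = 3): (3−4)(3−10)(3−12)(3−7) = (−1)·(−7)·(−9)·(−4) = 252 ≡ 5, so v_4 = 5^{−1} = 8 (mod 13).
  i = 5 (α = 7): (7−4)(7−10)(7−12)(7−3) = 3·(−3)·(−5)·4 = 180 ≡ 11, so v_5 = 11^{−1} = 6 (mod 13).
  v = [12, 5, 8, 8, 6].
Step 2: syndromes of r = [3, 8, 2, 0, 12] (all sums mod 13).
  S_0 = Σ v_i r_i = 12·3 + 5·8 + 8·2 + 8·0 + 6·12 = 164 ≡ 8.
  S_1 = Σ v_i α_i r_i = 12·4·3 + 5·10·8 + 8·12·2 + 8·3·0 + 6·7·12 = 1240 ≡ 5.
  α_i^2 mod 13 = [3, 9, 1, 9, 10].
  S_2 = Σ v_i α_i^2 r_i = 12·3·3 + 5·9·8 + 8·1·2 + 8·9·0 + 6·10·12 = 1204 ≡ 8.
  S = (8, 5, 8) ≠ 0, so r is not a codeword (an error is present).
Step 3: locate the error. For a single error e at position i, S_ℓ = v_i·e·α_i^ℓ, so α_err = S_1/S_0.
  S_0^{−1} = 8^{−1} = 5 (mod 13), so α_err = 5·5 = 25 ≡ 12 = α_3. Error position i = 3.
  Consistency check: S_2/S_1 = 8·8 = 64 ≡ 12 = α_err ✓ (single-error assumption holds).
Step 4: error magnitude e = S_0/v_3 = S_0·∏_{j≠3}(α_3 − α_j) = 8·5 = 40 ≡ 1 (mod 13).
Step 5: correct position 3: c_3 = r_3 − e = 2 − 1 ≡ 1 (mod 13). Hence c = [3, 8, 1, 0, 12].
  Check: interpolating c through the α_i gives m(x) = 4 + 3·x (degree < 2) with m(α_i) = c_i for every i, so c is indeed a codeword.


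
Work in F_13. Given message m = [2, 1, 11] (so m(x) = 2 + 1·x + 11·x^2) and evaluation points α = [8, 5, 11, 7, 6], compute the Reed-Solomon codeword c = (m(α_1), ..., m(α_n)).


c = [12, 9, 5, 2, 1]

Message polynomial: m(x) = 2 + 1·x + 11·x^2 (mod 13).
For each evaluation point α_i, compute m(α_i) mod 13:
  α_1 = 8: Horner steps 11 → 11 → 12, so m(8) = 12.
  α_2 = 5: Horner steps 11 → 4 → 9, so m(5) = 9.
  α_3 = 11: Horner steps 11 → 5 → 5, so m(11) = 5.
  α_4 = 7: Horner steps 11 → 0 → 2, so m(7) = 2.
  α_5 = 6: Horner steps 11 → 2 → 1, so m(6) = 1.
Codeword c = [12, 9, 5, 2, 1] ∈ F_13^5.


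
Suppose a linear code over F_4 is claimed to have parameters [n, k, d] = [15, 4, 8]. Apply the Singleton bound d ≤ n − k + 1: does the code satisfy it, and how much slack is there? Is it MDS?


Singleton RHS = n − k + 1 = 12, slack = 4, bound satisfied, not MDS.

Singleton bound: d ≤ n − k + 1.
Here n = 15, k = 4, so n − k + 1 = 12.
Given d = 8, check d ≤ 12: YES.
Slack = (n − k + 1) − d = 4.
The code is NOT MDS (slack = 4 > 0).
Description: the claimed parameters are [15, 4, 8]_4; such a code would be non-MDS.


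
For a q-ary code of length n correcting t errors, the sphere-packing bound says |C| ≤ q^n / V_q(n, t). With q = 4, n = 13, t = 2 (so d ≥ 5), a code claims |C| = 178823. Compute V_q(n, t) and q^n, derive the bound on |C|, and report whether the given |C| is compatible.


V_q(n, t) = 742, q^n = 67108864, Hamming bound = 90443, |C| = 178823 > bound (violated).

Step 1: Compute V_q(n, t) = Σ_{j=0}^2 C(n, j) (q−1)^j.
  j = 0: C(13,0)·(3)^0 = 1·1 = 1.
  j = 1: C(13,1)·(3)^1 = 13·3 = 39.
  j = 2: C(13,2)·(3)^2 = 78·9 = 702.
  V_q(n, t) = 1 + 39 + 702 = 742.
Step 2: q^n = 4^13 = 67108864.
Step 3: Hamming bound ⌊q^n / V_q(n,t)⌋ = ⌊67108864/742⌋ = 90443.
Step 4: Compare |C| = 178823 to 90443: violated.
The claimed |C| lies above the Hamming bound, so no 4-ary code of length 13 with d ≥ 5 can have 178823 codewords.


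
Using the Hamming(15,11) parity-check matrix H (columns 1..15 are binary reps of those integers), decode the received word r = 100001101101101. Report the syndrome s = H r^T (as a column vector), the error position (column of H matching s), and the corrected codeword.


s = (1, 1, 0, 1)^T, error position = 13, corrected codeword c = 100001101101001

Compute s = H r^T mod 2 one row at a time:
  s_1 = 0 + 1 + 1 + 0 + 1 + 1 + 0 + 1 = 5 ≡ 1 (mod 2).
  s_2 = 0 + 0 + 1 + 1 + 1 + 1 + 0 + 1 = 5 ≡ 1 (mod 2).
  s_3 = 0 + 0 + 1 + 1 + 1 + 0 + 0 + 1 = 4 ≡ 0 (mod 2).
  s_4 = 1 + 0 + 0 + 1 + 1 + 0 + 1 + 1 = 5 ≡ 1 (mod 2).
s = (1, 1, 0, 1)^T — this equals column 13 of H (binary 1101), so error is at position 13.
Correct: flip bit 13 of r = 100001101101101 to get c = 100001101101001.


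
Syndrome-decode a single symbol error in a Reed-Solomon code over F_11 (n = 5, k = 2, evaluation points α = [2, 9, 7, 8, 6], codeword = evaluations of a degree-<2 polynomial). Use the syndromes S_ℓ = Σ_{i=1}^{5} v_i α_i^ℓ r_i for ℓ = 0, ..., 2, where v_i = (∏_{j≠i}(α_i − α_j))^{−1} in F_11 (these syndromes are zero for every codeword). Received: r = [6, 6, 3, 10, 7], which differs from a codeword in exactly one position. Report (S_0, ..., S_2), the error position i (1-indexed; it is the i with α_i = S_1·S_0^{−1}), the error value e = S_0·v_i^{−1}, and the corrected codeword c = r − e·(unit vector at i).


S = (4, 8, 5), error at position 1, error magnitude e = 5, c = [1, 6, 3, 10, 7].

Step 1: column multipliers v_i = (∏_{j≠i}(α_i − α_j))^{−1} mod 11.
  i = 1 (α = 2): (2−9)(2−7)(2−8)(2−6) = (−7)·(−5)·(−6)·(−4) = 840 ≡ 4, so v_1 = 4^{−1} = 3 (mod 11).
  i = 2 (α = 9): (9−2)(9−7)(9−8)(9−6) = 7·2·1·3 = 42 ≡ 9, so v_2 = 9^{−1} = 5 (mod 11).
  i = 3 (α = 7): (7−2)(7−9)(7−8)(7−6) = 5·(−2)·(−1)·1 = 10 ≡ 10, so v_3 = 10^{−1} = 10 (mod 11).
  i = 4 (α = 8): (8−2)(8−9)(8−7)(8−6) = 6·(−1)·1·2 = −12 ≡ 10, so v_4 = 10^{−1} = 10 (mod 11).
  i = 5 (α = 6): (6−2)(6−9)(6−7)(6−8) = 4·(−3)·(−1)·(−2) = −24 ≡ 9, so v_5 = 9^{−1} = 5 (mod 11).
  v = [3, 5, 10, 10, 5].
Step 2: syndromes of r = [6, 6, 3, 10, 7] (all sums mod 11).
  S_0 = Σ v_i r_i = 3·6 + 5·6 + 10·3 + 10·10 + 5·7 = 213 ≡ 4.
  S_1 = Σ v_i α_i r_i = 3·2·6 + 5·9·6 + 10·7·3 + 10·8·10 + 5·6·7 = 1526 ≡ 8.
  α_i^2 mod 11 = [4, 4, 5, 9, 3].
  S_2 = Σ v_i α_i^2 r_i = 3·4·6 + 5·4·6 + 10·5·3 + 10·9·10 + 5·3·7 = 1347 ≡ 5.
  S = (4, 8, 5) ≠ 0, so r is not a codeword (an error is present).
Step 3: locate the error. For a single error e at position i, S_ℓ = v_i·e·α_i^ℓ, so α_err = S_1/S_0.
  S_0^{−1} = 4^{−1} = 3 (mod 11), so α_err = 8·3 = 24 ≡ 2 = α_1. Error position i = 1.
  Consistency check: S_2/S_1 = 5·7 = 35 ≡ 2 = α_err ✓ (single-error assumption holds).
Step 4: error magnitude e = S_0/v_1 = S_0·∏_{j≠1}(α_1 − α_j) = 4·4 = 16 ≡ 5 (mod 11).
Step 5: correct position 1: c_1 = r_1 − e = 6 − 5 ≡ 1 (mod 11). Hence c = [1, 6, 3, 10, 7].
  Check: interpolating c through the α_i gives m(x) = 9 + 7·x (degree < 2) with m(α_i) = c_i for every i, so c is indeed a codeword.


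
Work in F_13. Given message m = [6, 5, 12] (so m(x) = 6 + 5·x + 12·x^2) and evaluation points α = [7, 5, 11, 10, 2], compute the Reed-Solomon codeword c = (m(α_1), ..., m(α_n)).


c = [5, 6, 5, 8, 12]

Message polynomial: m(x) = 6 + 5·x + 12·x^2 (mod 13).
For each evaluation point α_i, compute m(α_i) mod 13:
  α_1 = 7: Horner steps 12 → 11 → 5, so m(7) = 5.
  α_2 = 5: Horner steps 12 → 0 → 6, so m(5) = 6.
  α_3 = 11: Horner steps 12 → 7 → 5, so m(11) = 5.
  α_4 = 10: Horner steps 12 → 8 → 8, so m(10) = 8.
  α_5 = 2: Horner steps 12 → 3 → 12, so m(2) = 12.
Codeword c = [5, 6, 5, 8, 12] ∈ F_13^5.


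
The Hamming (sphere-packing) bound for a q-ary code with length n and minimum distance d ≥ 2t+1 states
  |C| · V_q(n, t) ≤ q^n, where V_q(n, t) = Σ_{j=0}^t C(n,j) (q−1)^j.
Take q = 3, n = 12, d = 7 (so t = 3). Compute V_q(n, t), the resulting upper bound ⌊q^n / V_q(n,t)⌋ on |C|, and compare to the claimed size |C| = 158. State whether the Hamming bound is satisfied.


V_q(n, t) = 2049, q^n = 531441, Hamming bound = 259, |C| = 158 ≤ bound (satisfied).

Step 1: Compute V_q(n, t) = Σ_{j=0}^3 C(n, j) (q−1)^j.
  j = 0: C(12,0)·(2)^0 = 1·1 = 1.
  j = 1: C(12,1)·(2)^1 = 12·2 = 24.
  j = 2: C(12,2)·(2)^2 = 66·4 = 264.
  j = 3: C(12,3)·(2)^3 = 220·8 = 1760.
  V_q(n, t) = 1 + 24 + 264 + 1760 = 2049.
Step 2: q^n = 3^12 = 531441.
Step 3: Hamming bound ⌊q^n / V_q(n,t)⌋ = ⌊531441/2049⌋ = 259.
Step 4: Compare |C| = 158 to 259: satisfied.
The claimed |C| lies below the Hamming bound.


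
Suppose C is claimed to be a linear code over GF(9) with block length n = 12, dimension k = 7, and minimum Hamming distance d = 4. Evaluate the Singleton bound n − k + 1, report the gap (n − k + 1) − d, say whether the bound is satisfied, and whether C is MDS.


Singleton RHS = n − k + 1 = 6, slack = 2, bound satisfied, not MDS.

Singleton bound: d ≤ n − k + 1.
Here n = 12, k = 7, so n − k + 1 = 6.
Given d = 4, check d ≤ 6: YES.
Slack = (n − k + 1) − d = 2.
The code is NOT MDS (slack = 2 > 0).
Description: the claimed parameters are [12, 7, 4]_9; such a code would be non-MDS.


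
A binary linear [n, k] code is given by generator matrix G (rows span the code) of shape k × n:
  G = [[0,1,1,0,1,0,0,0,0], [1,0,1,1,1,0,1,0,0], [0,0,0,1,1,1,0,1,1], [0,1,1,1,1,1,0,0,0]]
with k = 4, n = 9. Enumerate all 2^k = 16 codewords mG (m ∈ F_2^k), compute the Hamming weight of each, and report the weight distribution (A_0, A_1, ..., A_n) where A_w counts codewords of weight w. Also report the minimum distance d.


Weight distribution: A_0 = 1, A_2 = 1, A_3 = 2, A_4 = 3, A_5 = 4, A_6 = 3, A_7 = 2. Minimum distance d = 2.

Enumerate all 2^4 = 16 messages m ∈ F_2^4.
For each, compute codeword c = mG in F_2^9, then tally its weight.
  m = 0000 → c = 000000000, weight = 0.
  m = 1000 → c = 011010000, weight = 3.
  m = 0100 → c = 101110100, weight = 5.
  m = 1100 → c = 110100100, weight = 4.
  m = 0010 → c = 000111011, weight = 5.
  m = 1010 → c = 011101011, weight = 6.
  m = 0110 → c = 101001111, weight = 6.
  m = 1110 → c = 110011111, weight = 7.
  m = 0001 → c = 011111000, weight = 5.
  m = 1001 → c = 000101000, weight = 2.
  m = 0101 → c = 110001100, weight = 4.
  m = 1101 → c = 101011100, weight = 5.
  m = 0011 → c = 011000011, weight = 4.
  m = 1011 → c = 000010011, weight = 3.
  m = 0111 → c = 110110111, weight = 7.
  m = 1111 → c = 101100111, weight = 6.
Tally weights:
  weight 0: 1 codewords.
  weight 2: 1 codewords.
  weight 3: 2 codewords.
  weight 4: 3 codewords.
  weight 5: 4 codewords.
  weight 6: 3 codewords.
  weight 7: 2 codewords.
Minimum distance d = smallest w > 0 with A_w > 0 = 2.
Sanity: Σ A_w = 16 = 2^4 = 16 ✓.


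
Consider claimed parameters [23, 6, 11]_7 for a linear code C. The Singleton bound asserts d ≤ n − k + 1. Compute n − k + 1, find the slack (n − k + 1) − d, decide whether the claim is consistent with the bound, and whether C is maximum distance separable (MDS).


Singleton RHS = n − k + 1 = 18, slack = 7, bound satisfied, not MDS.

Singleton bound: d ≤ n − k + 1.
Here n = 23, k = 6, so n − k + 1 = 18.
Given d = 11, check d ≤ 18: YES.
Slack = (n − k + 1) − d = 7.
The code is NOT MDS (slack = 7 > 0).
Description: the claimed parameters are [23, 6, 11]_7; such a code would be non-MDS.


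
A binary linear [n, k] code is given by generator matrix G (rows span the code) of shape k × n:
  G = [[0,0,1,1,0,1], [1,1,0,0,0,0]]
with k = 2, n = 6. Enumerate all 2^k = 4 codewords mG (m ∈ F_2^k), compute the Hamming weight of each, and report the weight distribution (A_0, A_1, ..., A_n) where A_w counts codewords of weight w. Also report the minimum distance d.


Weight distribution: A_0 = 1, A_2 = 1, A_3 = 1, A_5 = 1. Minimum distance d = 2.

Enumerate all 2^2 = 4 messages m ∈ F_2^2.
For each, compute codeword c = mG in F_2^6, then tally its weight.
  m = 00 → c = 000000, weight = 0.
  m = 10 → c = 001101, weight = 3.
  m = 01 → c = 110000, weight = 2.
  m = 11 → c = 111101, weight = 5.
Tally weights:
  weight 0: 1 codewords.
  weight 2: 1 codewords.
  weight 3: 1 codewords.
  weight 5: 1 codewords.
Minimum distance d = smallest w > 0 with A_w > 0 = 2.
Sanity: Σ A_w = 4 = 2^2 = 4 ✓.


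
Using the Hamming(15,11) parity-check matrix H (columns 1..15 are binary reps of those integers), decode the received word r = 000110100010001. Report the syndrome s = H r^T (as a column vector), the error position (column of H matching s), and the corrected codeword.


s = (0, 0, 1, 0)^T, error position = 2, corrected codeword c = 010110100010001

Compute s = H r^T mod 2 one row at a time:
  s_1 = 0 + 0 + 0 + 1 + 0 + 0 + 0 + 1 = 2 ≡ 0 (mod 2).
  s_2 = 1 + 1 + 0 + 1 + 0 + 0 + 0 + 1 = 4 ≡ 0 (mod 2).
  s_3 = 0 + 0 + 0 + 1 + 0 + 1 + 0 + 1 = 3 ≡ 1 (mod 2).
  s_4 = 0 + 0 + 1 + 1 + 0 + 1 + 0 + 1 = 4 ≡ 0 (mod 2).
s = (0, 0, 1, 0)^T — this equals column 2 of H (binary 0010), so error is at position 2.
Correct: flip bit 2 of r = 000110100010001 to get c = 010110100010001.


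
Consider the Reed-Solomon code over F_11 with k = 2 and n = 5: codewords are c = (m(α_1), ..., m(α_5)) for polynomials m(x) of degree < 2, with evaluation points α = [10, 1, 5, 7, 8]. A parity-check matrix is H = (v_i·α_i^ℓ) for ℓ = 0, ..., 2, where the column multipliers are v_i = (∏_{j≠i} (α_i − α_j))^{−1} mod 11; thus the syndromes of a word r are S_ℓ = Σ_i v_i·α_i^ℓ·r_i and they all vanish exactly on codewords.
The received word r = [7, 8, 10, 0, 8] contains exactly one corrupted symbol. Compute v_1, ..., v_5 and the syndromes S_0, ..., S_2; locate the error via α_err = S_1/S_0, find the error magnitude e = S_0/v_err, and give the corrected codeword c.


S = (1, 8, 9), error at position 5, error magnitude e = 2, c = [7, 8, 10, 0, 6].

Step 1: column multipliers v_i = (∏_{j≠i}(α_i − α_j))^{−1} mod 11.
  i = 1 (α = 10): (10−1)(10−5)(10−7)(10−8) = 9·5·3·2 = 270 ≡ 6, so v_1 = 6^{−1} = 2 (mod 11).
  i = 2 (α = 1): (1−10)(1−5)(1−7)(1−8) = (−9)·(−4)·(−6)·(−7) = 1512 ≡ 5, so v_2 = 5^{−1} = 9 (mod 11).
  i = 3 (α = 5): (5−10)(5−1)(5−7)(5−8) = (−5)·4·(−2)·(−3) = −120 ≡ 1, so v_3 = 1^{−1} = 1 (mod 11).
  i = 4 (α = 7): (7−10)(7−1)(7−5)(7−8) = (−3)·6·2·(−1) = 36 ≡ 3, so v_4 = 3^{−1} = 4 (mod 11).
  i = 5 (α = 8): (8−10)(8−1)(8−5)(8−7) = (−2)·7·3·1 = −42 ≡ 2, so v_5 = 2^{−1} = 6 (mod 11).
  v = [2, 9, 1, 4, 6].
Step 2: syndromes of r = [7, 8, 10, 0, 8] (all sums mod 11).
  S_0 = Σ v_i r_i = 2·7 + 9·8 + 1·10 + 4·0 + 6·8 = 144 ≡ 1.
  S_1 = Σ v_i α_i r_i = 2·10·7 + 9·1·8 + 1·5·10 + 4·7·0 + 6·8·8 = 646 ≡ 8.
  α_i^2 mod 11 = [1, 1, 3, 5, 9].
  S_2 = Σ v_i α_i^2 r_i = 2·1·7 + 9·1·8 + 1·3·10 + 4·5·0 + 6·9·8 = 548 ≡ 9.
  S = (1, 8, 9) ≠ 0, so r is not a codeword (an error is present).
Step 3: locate the error. For a single error e at position i, S_ℓ = v_i·e·α_i^ℓ, so α_err = S_1/S_0.
  S_0^{−1} = 1^{−1} = 1 (mod 11), so α_err = 8·1 = 8 ≡ 8 = α_5. Error position i = 5.
  Consistency check: S_2/S_1 = 9·7 = 63 ≡ 8 = α_err ✓ (single-error assumption holds).
Step 4: error magnitude e = S_0/v_5 = S_0·∏_{j≠5}(α_5 − α_j) = 1·2 = 2 ≡ 2 (mod 11).
Step 5: correct position 5: c_5 = r_5 − e = 8 − 2 ≡ 6 (mod 11). Hence c = [7, 8, 10, 0, 6].
  Check: interpolating c through the α_i gives m(x) = 2 + 6·x (degree < 2) with m(α_i) = c_i for every i, so c is indeed a codeword.


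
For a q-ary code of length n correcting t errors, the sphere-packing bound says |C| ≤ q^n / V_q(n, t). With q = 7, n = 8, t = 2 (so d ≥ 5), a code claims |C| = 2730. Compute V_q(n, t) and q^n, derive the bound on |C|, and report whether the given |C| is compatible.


V_q(n, t) = 1057, q^n = 5764801, Hamming bound = 5453, |C| = 2730 ≤ bound (satisfied).

Step 1: Compute V_q(n, t) = Σ_{j=0}^2 C(n, j) (q−1)^j.
  j = 0: C(8,0)·(6)^0 = 1·1 = 1.
  j = 1: C(8,1)·(6)^1 = 8·6 = 48.
  j = 2: C(8,2)·(6)^2 = 28·36 = 1008.
  V_q(n, t) = 1 + 48 + 1008 = 1057.
Step 2: q^n = 7^8 = 5764801.
Step 3: Hamming bound ⌊q^n / V_q(n,t)⌋ = ⌊5764801/1057⌋ = 5453.
Step 4: Compare |C| = 2730 to 5453: satisfied.
The claimed |C| lies below the Hamming bound.


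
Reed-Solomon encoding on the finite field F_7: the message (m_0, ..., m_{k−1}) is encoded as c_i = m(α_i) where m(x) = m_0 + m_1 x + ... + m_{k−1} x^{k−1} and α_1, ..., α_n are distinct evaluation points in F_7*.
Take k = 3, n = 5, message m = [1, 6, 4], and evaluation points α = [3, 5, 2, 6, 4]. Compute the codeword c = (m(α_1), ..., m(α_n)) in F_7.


c = [6, 5, 1, 6, 5]

Message polynomial: m(x) = 1 + 6·x + 4·x^2 (mod 7).
For each evaluation point α_i, compute m(α_i) mod 7:
  α_1 = 3: Horner steps 4 → 4 → 6, so m(3) = 6.
  α_2 = 5: Horner steps 4 → 5 → 5, so m(5) = 5.
  α_3 = 2: Horner steps 4 → 0 → 1, so m(2) = 1.
  α_4 = 6: Horner steps 4 → 2 → 6, so m(6) = 6.
  α_5 = 4: Horner steps 4 → 1 → 5, so m(4) = 5.
Codeword c = [6, 5, 1, 6, 5] ∈ F_7^5.


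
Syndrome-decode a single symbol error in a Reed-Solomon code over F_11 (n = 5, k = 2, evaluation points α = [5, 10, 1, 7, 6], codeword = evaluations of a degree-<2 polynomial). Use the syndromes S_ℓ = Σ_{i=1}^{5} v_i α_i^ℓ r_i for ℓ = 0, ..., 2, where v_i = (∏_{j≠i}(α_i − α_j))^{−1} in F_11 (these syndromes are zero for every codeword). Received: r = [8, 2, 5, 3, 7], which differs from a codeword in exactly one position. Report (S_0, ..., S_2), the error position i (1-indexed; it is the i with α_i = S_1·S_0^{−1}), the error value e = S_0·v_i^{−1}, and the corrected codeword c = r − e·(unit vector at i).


S = (2, 10, 6), error at position 1, error magnitude e = 8, c = [0, 2, 5, 3, 7].

Step 1: column multipliers v_i = (∏_{j≠i}(α_i − α_j))^{−1} mod 11.
  i = 1 (α = 5): (5−10)(5−1)(5−7)(5−6) = (−5)·4·(−2)·(−1) = −40 ≡ 4, so v_1 = 4^{−1} = 3 (mod 11).
  i = 2 (α = 10): (10−5)(10−1)(10−7)(10−6) = 5·9·3·4 = 540 ≡ 1, so v_2 = 1^{−1} = 1 (mod 11).
  i = 3 (α = 1): (1−5)(1−10)(1−7)(1−6) = (−4)·(−9)·(−6)·(−5) = 1080 ≡ 2, so v_3 = 2^{−1} = 6 (mod 11).
  i = 4 (α = 7): (7−5)(7−10)(7−1)(7−6) = 2·(−3)·6·1 = −36 ≡ 8, so v_4 = 8^{−1} = 7 (mod 11).
  i = 5 (α = 6): (6−5)(6−10)(6−1)(6−7) = 1·(−4)·5·(−1) = 20 ≡ 9, so v_5 = 9^{−1} = 5 (mod 11).
  v = [3, 1, 6, 7, 5].
Step 2: syndromes of r = [8, 2, 5, 3, 7] (all sums mod 11).
  S_0 = Σ v_i r_i = 3·8 + 1·2 + 6·5 + 7·3 + 5·7 = 112 ≡ 2.
  S_1 = Σ v_i α_i r_i = 3·5·8 + 1·10·2 + 6·1·5 + 7·7·3 + 5·6·7 = 527 ≡ 10.
  α_i^2 mod 11 = [3, 1, 1, 5, 3].
  S_2 = Σ v_i α_i^2 r_i = 3·3·8 + 1·1·2 + 6·1·5 + 7·5·3 + 5·3·7 = 314 ≡ 6.
  S = (2, 10, 6) ≠ 0, so r is not a codeword (an error is present).
Step 3: locate the error. For a single error e at position i, S_ℓ = v_i·e·α_i^ℓ, so α_err = S_1/S_0.
  S_0^{−1} = 2^{−1} = 6 (mod 11), so α_err = 10·6 = 60 ≡ 5 = α_1. Error position i = 1.
  Consistency check: S_2/S_1 = 6·10 = 60 ≡ 5 = α_err ✓ (single-error assumption holds).
Step 4: error magnitude e = S_0/v_1 = S_0·∏_{j≠1}(α_1 − α_j) = 2·4 = 8 ≡ 8 (mod 11).
Step 5: correct position 1: c_1 = r_1 − e = 8 − 8 ≡ 0 (mod 11). Hence c = [0, 2, 5, 3, 7].
  Check: interpolating c through the α_i gives m(x) = 9 + 7·x (degree < 2) with m(α_i) = c_i for every i, so c is indeed a codeword.


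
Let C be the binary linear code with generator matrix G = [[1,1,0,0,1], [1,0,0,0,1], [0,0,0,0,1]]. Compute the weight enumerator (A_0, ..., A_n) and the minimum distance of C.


Weight distribution: A_0 = 1, A_1 = 3, A_2 = 3, A_3 = 1. Minimum distance d = 1.

Enumerate all 2^3 = 8 messages m ∈ F_2^3.
For each, compute codeword c = mG in F_2^5, then tally its weight.
  m = 000 → c = 00000, weight = 0.
  m = 100 → c = 11001, weight = 3.
  m = 010 → c = 10001, weight = 2.
  m = 110 → c = 01000, weight = 1.
  m = 001 → c = 00001, weight = 1.
  m = 101 → c = 11000, weight = 2.
  m = 011 → c = 10000, weight = 1.
  m = 111 → c = 01001, weight = 2.
Tally weights:
  weight 0: 1 codewords.
  weight 1: 3 codewords.
  weight 2: 3 codewords.
  weight 3: 1 codewords.
Minimum distance d = smallest w > 0 with A_w > 0 = 1.
Sanity: Σ A_w = 8 = 2^3 = 8 ✓.


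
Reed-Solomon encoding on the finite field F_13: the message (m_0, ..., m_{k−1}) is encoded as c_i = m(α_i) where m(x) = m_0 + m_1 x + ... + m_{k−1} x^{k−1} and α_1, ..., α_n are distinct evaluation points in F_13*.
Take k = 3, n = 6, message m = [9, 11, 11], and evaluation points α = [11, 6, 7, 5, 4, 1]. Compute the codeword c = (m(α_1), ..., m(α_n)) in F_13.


c = [5, 3, 1, 1, 8, 5]

Message polynomial: m(x) = 9 + 11·x + 11·x^2 (mod 13).
For each evaluation point α_i, compute m(α_i) mod 13:
  α_1 = 11: Horner steps 11 → 2 → 5, so m(11) = 5.
  α_2 = 6: Horner steps 11 → 12 → 3, so m(6) = 3.
  α_3 = 7: Horner steps 11 → 10 → 1, so m(7) = 1.
  α_4 = 5: Horner steps 11 → 1 → 1, so m(5) = 1.
  α_5 = 4: Horner steps 11 → 3 → 8, so m(4) = 8.
  α_6 = 1: Horner steps 11 → 9 → 5, so m(1) = 5.
Codeword c = [5, 3, 1, 1, 8, 5] ∈ F_13^6.


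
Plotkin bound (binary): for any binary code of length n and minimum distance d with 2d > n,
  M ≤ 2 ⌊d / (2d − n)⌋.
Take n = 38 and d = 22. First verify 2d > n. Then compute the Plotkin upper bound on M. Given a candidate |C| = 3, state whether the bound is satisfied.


Plotkin bound M ≤ 6; given |C| = 3 ≤ bound (satisfied).

Check applicability: 2d = 44, n = 38.
2d − n = 6 > 0, so Plotkin applies.
Compute d/(2d−n) = 22/6 ≈ 3.6667.
⌊d/(2d−n)⌋ = 3.
Plotkin bound: M ≤ 2·3 = 6.
Given |C| = 3, check: satisfied.
This |C| is below the Plotkin bound.


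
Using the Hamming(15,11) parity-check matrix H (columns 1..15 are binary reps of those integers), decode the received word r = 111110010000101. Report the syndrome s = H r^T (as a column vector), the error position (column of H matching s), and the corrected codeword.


s = (1, 0, 1, 1)^T, error position = 11, corrected codeword c = 111110010010101

Compute s = H r^T mod 2 one row at a time:
  s_1 = 1 + 0 + 0 + 0 + 0 + 1 + 0 + 1 = 3 ≡ 1 (mod 2).
  s_2 = 1 + 1 + 0 + 0 + 0 + 1 + 0 + 1 = 4 ≡ 0 (mod 2).
  s_3 = 1 + 1 + 0 + 0 + 0 + 0 + 0 + 1 = 3 ≡ 1 (mod 2).
  s_4 = 1 + 1 + 1 + 0 + 0 + 0 + 1 + 1 = 5 ≡ 1 (mod 2).
s = (1, 0, 1, 1)^T — this equals column 11 of H (binary 1011), so error is at position 11.
Correct: flip bit 11 of r = 111110010000101 to get c = 111110010010101.


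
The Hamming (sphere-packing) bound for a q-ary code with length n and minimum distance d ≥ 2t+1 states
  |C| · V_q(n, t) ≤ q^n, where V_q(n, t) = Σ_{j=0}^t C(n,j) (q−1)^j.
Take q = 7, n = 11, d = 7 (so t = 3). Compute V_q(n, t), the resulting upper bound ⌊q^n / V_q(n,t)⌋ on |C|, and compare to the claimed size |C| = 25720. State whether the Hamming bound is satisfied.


V_q(n, t) = 37687, q^n = 1977326743, Hamming bound = 52467, |C| = 25720 ≤ bound (satisfied).

Step 1: Compute V_q(n, t) = Σ_{j=0}^3 C(n, j) (q−1)^j.
  j = 0: C(11,0)·(6)^0 = 1·1 = 1.
  j = 1: C(11,1)·(6)^1 = 11·6 = 66.
  j = 2: C(11,2)·(6)^2 = 55·36 = 1980.
  j = 3: C(11,3)·(6)^3 = 165·216 = 35640.
  V_q(n, t) = 1 + 66 + 1980 + 35640 = 37687.
Step 2: q^n = 7^11 = 1977326743.
Step 3: Hamming bound ⌊q^n / V_q(n,t)⌋ = ⌊1977326743/37687⌋ = 52467.
Step 4: Compare |C| = 25720 to 52467: satisfied.
The claimed |C| lies below the Hamming bound.


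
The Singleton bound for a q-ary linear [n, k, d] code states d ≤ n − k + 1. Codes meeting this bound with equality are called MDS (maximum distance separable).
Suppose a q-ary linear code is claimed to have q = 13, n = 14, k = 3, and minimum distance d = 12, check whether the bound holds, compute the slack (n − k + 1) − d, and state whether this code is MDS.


Singleton RHS = n − k + 1 = 12, slack = 0, bound satisfied, MDS.

Singleton bound: d ≤ n − k + 1.
Here n = 14, k = 3, so n − k + 1 = 12.
Given d = 12, check d ≤ 12: YES.
Slack = (n − k + 1) − d = 0.
The code is MDS (slack = 0).
Description: the claimed parameters are [14, 3, 12]_13; such a code would be MDS (meets Singleton bound).


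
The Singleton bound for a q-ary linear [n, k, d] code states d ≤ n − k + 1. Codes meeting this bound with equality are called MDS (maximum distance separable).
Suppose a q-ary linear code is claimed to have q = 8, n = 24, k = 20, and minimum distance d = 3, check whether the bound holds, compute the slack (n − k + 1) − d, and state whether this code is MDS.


Singleton RHS = n − k + 1 = 5, slack = 2, bound satisfied, not MDS.

Singleton bound: d ≤ n − k + 1.
Here n = 24, k = 20, so n − k + 1 = 5.
Given d = 3, check d ≤ 5: YES.
Slack = (n − k + 1) − d = 2.
The code is NOT MDS (slack = 2 > 0).
Description: the claimed parameters are [24, 20, 3]_8; such a code would be non-MDS.


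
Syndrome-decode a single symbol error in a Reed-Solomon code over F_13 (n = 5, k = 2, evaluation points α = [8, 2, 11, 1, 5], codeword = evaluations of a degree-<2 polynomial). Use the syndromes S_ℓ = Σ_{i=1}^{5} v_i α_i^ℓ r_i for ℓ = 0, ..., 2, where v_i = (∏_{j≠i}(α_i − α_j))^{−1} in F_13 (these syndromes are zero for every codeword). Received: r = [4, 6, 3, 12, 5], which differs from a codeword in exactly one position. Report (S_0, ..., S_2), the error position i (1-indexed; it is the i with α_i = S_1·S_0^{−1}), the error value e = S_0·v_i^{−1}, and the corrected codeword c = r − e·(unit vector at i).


S = (7, 7, 7), error at position 4, error magnitude e = 10, c = [4, 6, 3, 2, 5].

Step 1: column multipliers v_i = (∏_{j≠i}(α_i − α_j))^{−1} mod 13.
  i = 1 (α = 8): (8−2)(8−11)(8−1)(8−5) = 6·(−3)·7·3 = −378 ≡ 12, so v_1 = 12^{−1} = 12 (mod 13).
  i = 2 (α = 2): (2−8)(2−11)(2−1)(2−5) = (−6)·(−9)·1·(−3) = −162 ≡ 7, so v_2 = 7^{−1} = 2 (mod 13).
  i = 3 (α = 11): (11−8)(11−2)(11−1)(11−5) = 3·9·10·6 = 1620 ≡ 8, so v_3 = 8^{−1} = 5 (mod 13).
  i = 4 (α = 1): (1−8)(1−2)(1−11)(1−5) = (−7)·(−1)·(−10)·(−4) = 280 ≡ 7, so v_4 = 7^{−1} = 2 (mod 13).
  i = 5 (α = 5): (5−8)(5−2)(5−11)(5−1) = (−3)·3·(−6)·4 = 216 ≡ 8, so v_5 = 8^{−1} = 5 (mod 13).
  v = [12, 2, 5, 2, 5].
Step 2: syndromes of r = [4, 6, 3, 12, 5] (all sums mod 13).
  S_0 = Σ v_i r_i = 12·4 + 2·6 + 5·3 + 2·12 + 5·5 = 124 ≡ 7.
  S_1 = Σ v_i α_i r_i = 12·8·4 + 2·2·6 + 5·11·3 + 2·1·12 + 5·5·5 = 722 ≡ 7.
  α_i^2 mod 13 = [12, 4, 4, 1, 12].
  S_2 = Σ v_i α_i^2 r_i = 12·12·4 + 2·4·6 + 5·4·3 + 2·1·12 + 5·12·5 = 1008 ≡ 7.
  S = (7, 7, 7) ≠ 0, so r is not a codeword (an error is present).
Step 3: locate the error. For a single error e at position i, S_ℓ = v_i·e·α_i^ℓ, so α_err = S_1/S_0.
  S_0^{−1} = 7^{−1} = 2 (mod 13), so α_err = 7·2 = 14 ≡ 1 = α_4. Error position i = 4.
  Consistency check: S_2/S_1 = 7·2 = 14 ≡ 1 = α_err ✓ (single-error assumption holds).
Step 4: error magnitude e = S_0/v_4 = S_0·∏_{j≠4}(α_4 − α_j) = 7·7 = 49 ≡ 10 (mod 13).
Step 5: correct position 4: c_4 = r_4 − e = 12 − 10 ≡ 2 (mod 13). Hence c = [4, 6, 3, 2, 5].
  Check: interpolating c through the α_i gives m(x) = 11 + 4·x (degree < 2) with m(α_i) = c_i for every i, so c is indeed a codeword.


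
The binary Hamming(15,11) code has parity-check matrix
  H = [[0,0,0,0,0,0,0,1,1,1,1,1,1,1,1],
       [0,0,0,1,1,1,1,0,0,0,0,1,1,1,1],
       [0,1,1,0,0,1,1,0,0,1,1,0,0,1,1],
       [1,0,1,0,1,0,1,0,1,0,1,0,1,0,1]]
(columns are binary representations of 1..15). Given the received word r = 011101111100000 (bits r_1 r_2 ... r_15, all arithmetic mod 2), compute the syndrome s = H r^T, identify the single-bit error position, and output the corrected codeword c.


s = (1, 1, 1, 1)^T, error position = 15, corrected codeword c = 011101111100001

Compute s = H r^T mod 2 one row at a time:
  s_1 = 1 + 1 + 1 + 0 + 0 + 0 + 0 + 0 = 3 ≡ 1 (mod 2).
  s_2 = 1 + 0 + 1 + 1 + 0 + 0 + 0 + 0 = 3 ≡ 1 (mod 2).
  s_3 = 1 + 1 + 1 + 1 + 1 + 0 + 0 + 0 = 5 ≡ 1 (mod 2).
  s_4 = 0 + 1 + 0 + 1 + 1 + 0 + 0 + 0 = 3 ≡ 1 (mod 2).
s = (1, 1, 1, 1)^T — this equals column 15 of H (binary 1111), so error is at position 15.
Correct: flip bit 15 of r = 011101111100000 to get c = 011101111100001.


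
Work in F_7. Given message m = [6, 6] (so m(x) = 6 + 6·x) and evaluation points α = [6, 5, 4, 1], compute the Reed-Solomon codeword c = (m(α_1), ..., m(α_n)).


c = [0, 1, 2, 5]

Message polynomial: m(x) = 6 + 6·x (mod 7).
For each evaluation point α_i, compute m(α_i) mod 7:
  α_1 = 6: Horner steps 6 → 0, so m(6) = 0.
  α_2 = 5: Horner steps 6 → 1, so m(5) = 1.
  α_3 = 4: Horner steps 6 → 2, so m(4) = 2.
  α_4 = 1: Horner steps 6 → 5, so m(1) = 5.
Codeword c = [0, 1, 2, 5] ∈ F_7^4.


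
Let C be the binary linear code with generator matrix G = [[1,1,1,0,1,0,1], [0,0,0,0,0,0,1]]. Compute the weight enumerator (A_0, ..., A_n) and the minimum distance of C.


Weight distribution: A_0 = 1, A_1 = 1, A_4 = 1, A_5 = 1. Minimum distance d = 1.

Enumerate all 2^2 = 4 messages m ∈ F_2^2.
For each, compute codeword c = mG in F_2^7, then tally its weight.
  m = 00 → c = 0000000, weight = 0.
  m = 10 → c = 1110101, weight = 5.
  m = 01 → c = 0000001, weight = 1.
  m = 11 → c = 1110100, weight = 4.
Tally weights:
  weight 0: 1 codewords.
  weight 1: 1 codewords.
  weight 4: 1 codewords.
  weight 5: 1 codewords.
Minimum distance d = smallest w > 0 with A_w > 0 = 1.
Sanity: Σ A_w = 4 = 2^2 = 4 ✓.


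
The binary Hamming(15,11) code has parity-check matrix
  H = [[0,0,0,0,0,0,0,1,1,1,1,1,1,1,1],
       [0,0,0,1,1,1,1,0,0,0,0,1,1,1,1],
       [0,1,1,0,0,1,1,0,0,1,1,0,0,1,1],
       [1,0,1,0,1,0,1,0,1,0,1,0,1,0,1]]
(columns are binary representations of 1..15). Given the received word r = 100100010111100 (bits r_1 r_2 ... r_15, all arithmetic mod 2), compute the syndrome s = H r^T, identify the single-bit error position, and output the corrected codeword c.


s = (1, 1, 0, 1)^T, error position = 13, corrected codeword c = 100100010111000

Compute s = H r^T mod 2 one row at a time:
  s_1 = 1 + 0 + 1 + 1 + 1 + 1 + 0 + 0 = 5 ≡ 1 (mod 2).
  s_2 = 1 + 0 + 0 + 0 + 1 + 1 + 0 + 0 = 3 ≡ 1 (mod 2).
  s_3 = 0 + 0 + 0 + 0 + 1 + 1 + 0 + 0 = 2 ≡ 0 (mod 2).
  s_4 = 1 + 0 + 0 + 0 + 0 + 1 + 1 + 0 = 3 ≡ 1 (mod 2).
s = (1, 1, 0, 1)^T — this equals column 13 of H (binary 1101), so error is at position 13.
Correct: flip bit 13 of r = 100100010111100 to get c = 100100010111000.


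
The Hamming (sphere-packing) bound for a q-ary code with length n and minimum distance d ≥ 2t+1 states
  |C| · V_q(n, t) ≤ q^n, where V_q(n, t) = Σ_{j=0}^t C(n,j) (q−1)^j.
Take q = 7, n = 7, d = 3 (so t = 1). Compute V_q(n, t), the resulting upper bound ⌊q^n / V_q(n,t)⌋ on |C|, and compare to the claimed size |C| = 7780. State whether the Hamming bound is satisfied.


V_q(n, t) = 43, q^n = 823543, Hamming bound = 19152, |C| = 7780 ≤ bound (satisfied).

Step 1: Compute V_q(n, t) = Σ_{j=0}^1 C(n, j) (q−1)^j.
  j = 0: C(7,0)·(6)^0 = 1·1 = 1.
  j = 1: C(7,1)·(6)^1 = 7·6 = 42.
  V_q(n, t) = 1 + 42 = 43.
Step 2: q^n = 7^7 = 823543.
Step 3: Hamming bound ⌊q^n / V_q(n,t)⌋ = ⌊823543/43⌋ = 19152.
Step 4: Compare |C| = 7780 to 19152: satisfied.
The claimed |C| lies below the Hamming bound.


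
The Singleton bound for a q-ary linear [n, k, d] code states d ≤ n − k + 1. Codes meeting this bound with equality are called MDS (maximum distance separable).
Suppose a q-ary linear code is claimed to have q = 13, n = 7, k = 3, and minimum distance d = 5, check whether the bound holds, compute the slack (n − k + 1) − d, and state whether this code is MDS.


Singleton RHS = n − k + 1 = 5, slack = 0, bound satisfied, MDS.

Singleton bound: d ≤ n − k + 1.
Here n = 7, k = 3, so n − k + 1 = 5.
Given d = 5, check d ≤ 5: YES.
Slack = (n − k + 1) − d = 0.
The code is MDS (slack = 0).
Description: the claimed parameters are [7, 3, 5]_13; such a code would be MDS (meets Singleton bound).


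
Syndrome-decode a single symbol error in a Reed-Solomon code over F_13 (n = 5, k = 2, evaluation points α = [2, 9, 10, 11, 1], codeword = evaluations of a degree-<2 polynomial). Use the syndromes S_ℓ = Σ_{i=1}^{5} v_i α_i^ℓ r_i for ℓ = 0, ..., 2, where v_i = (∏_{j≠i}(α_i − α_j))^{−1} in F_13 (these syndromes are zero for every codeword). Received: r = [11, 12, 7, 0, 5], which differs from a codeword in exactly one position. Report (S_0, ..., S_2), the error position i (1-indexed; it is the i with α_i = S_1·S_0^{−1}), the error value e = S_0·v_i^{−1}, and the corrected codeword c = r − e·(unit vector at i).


S = (3, 1, 9), error at position 2, error magnitude e = 11, c = [11, 1, 7, 0, 5].

Step 1: column multipliers v_i = (∏_{j≠i}(α_i − α_j))^{−1} mod 13.
  i = 1 (α = 2): (2−9)(2−10)(2−11)(2−1) = (−7)·(−8)·(−9)·1 = −504 ≡ 3, so v_1 = 3^{−1} = 9 (mod 13).
  i = 2 (α = 9): (9−2)(9−10)(9−11)(9−1) = 7·(−1)·(−2)·8 = 112 ≡ 8, so v_2 = 8^{−1} = 5 (mod 13).
  i = 3 (α = 10): (10−2)(10−9)(10−11)(10−1) = 8·1·(−1)·9 = −72 ≡ 6, so v_3 = 6^{−1} = 11 (mod 13).
  i = 4 (α = 11): (11−2)(11−9)(11−10)(11−1) = 9·2·1·10 = 180 ≡ 11, so v_4 = 11^{−1} = 6 (mod 13).
  i = 5 (α = 1): (1−2)(1−9)(1−10)(1−11) = (−1)·(−8)·(−9)·(−10) = 720 ≡ 5, so v_5 = 5^{−1} = 8 (mod 13).
  v = [9, 5, 11, 6, 8].
Step 2: syndromes of r = [11, 12, 7, 0, 5] (all sums mod 13).
  S_0 = Σ v_i r_i = 9·11 + 5·12 + 11·7 + 6·0 + 8·5 = 276 ≡ 3.
  S_1 = Σ v_i α_i r_i = 9·2·11 + 5·9·12 + 11·10·7 + 6·11·0 + 8·1·5 = 1548 ≡ 1.
  α_i^2 mod 13 = [4, 3, 9, 4, 1].
  S_2 = Σ v_i α_i^2 r_i = 9·4·11 + 5·3·12 + 11·9·7 + 6·4·0 + 8·1·5 = 1309 ≡ 9.
  S = (3, 1, 9) ≠ 0, so r is not a codeword (an error is present).
Step 3: locate the error. For a single error e at position i, S_ℓ = v_i·e·α_i^ℓ, so α_err = S_1/S_0.
  S_0^{−1} = 3^{−1} = 9 (mod 13), so α_err = 1·9 = 9 ≡ 9 = α_2. Error position i = 2.
  Consistency check: S_2/S_1 = 9·1 = 9 ≡ 9 = α_err ✓ (single-error assumption holds).
Step 4: error magnitude e = S_0/v_2 = S_0·∏_{j≠2}(α_2 − α_j) = 3·8 = 24 ≡ 11 (mod 13).
Step 5: correct position 2: c_2 = r_2 − e = 12 − 11 ≡ 1 (mod 13). Hence c = [11, 1, 7, 0, 5].
  Check: interpolating c through the α_i gives m(x) = 12 + 6·x (degree < 2) with m(α_i) = c_i for every i, so c is indeed a codeword.


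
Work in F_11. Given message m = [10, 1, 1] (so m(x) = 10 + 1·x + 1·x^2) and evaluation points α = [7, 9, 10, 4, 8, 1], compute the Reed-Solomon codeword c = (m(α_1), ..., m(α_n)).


c = [0, 1, 10, 8, 5, 1]

Message polynomial: m(x) = 10 + 1·x + 1·x^2 (mod 11).
For each evaluation point α_i, compute m(α_i) mod 11:
  α_1 = 7: Horner steps 1 → 8 → 0, so m(7) = 0.
  α_2 = 9: Horner steps 1 → 10 → 1, so m(9) = 1.
  α_3 = 10: Horner steps 1 → 0 → 10, so m(10) = 10.
  α_4 = 4: Horner steps 1 → 5 → 8, so m(4) = 8.
  α_5 = 8: Horner steps 1 → 9 → 5, so m(8) = 5.
  α_6 = 1: Horner steps 1 → 2 → 1, so m(1) = 1.
Codeword c = [0, 1, 10, 8, 5, 1] ∈ F_11^6.


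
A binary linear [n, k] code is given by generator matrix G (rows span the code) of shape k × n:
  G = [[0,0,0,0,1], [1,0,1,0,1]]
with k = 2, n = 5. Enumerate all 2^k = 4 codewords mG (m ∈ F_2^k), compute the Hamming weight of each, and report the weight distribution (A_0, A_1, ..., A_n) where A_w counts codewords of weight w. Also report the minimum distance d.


Weight distribution: A_0 = 1, A_1 = 1, A_2 = 1, A_3 = 1. Minimum distance d = 1.

Enumerate all 2^2 = 4 messages m ∈ F_2^2.
For each, compute codeword c = mG in F_2^5, then tally its weight.
  m = 00 → c = 00000, weight = 0.
  m = 10 → c = 00001, weight = 1.
  m = 01 → c = 10101, weight = 3.
  m = 11 → c = 10100, weight = 2.
Tally weights:
  weight 0: 1 codewords.
  weight 1: 1 codewords.
  weight 2: 1 codewords.
  weight 3: 1 codewords.
Minimum distance d = smallest w > 0 with A_w > 0 = 1.
Sanity: Σ A_w = 4 = 2^2 = 4 ✓.


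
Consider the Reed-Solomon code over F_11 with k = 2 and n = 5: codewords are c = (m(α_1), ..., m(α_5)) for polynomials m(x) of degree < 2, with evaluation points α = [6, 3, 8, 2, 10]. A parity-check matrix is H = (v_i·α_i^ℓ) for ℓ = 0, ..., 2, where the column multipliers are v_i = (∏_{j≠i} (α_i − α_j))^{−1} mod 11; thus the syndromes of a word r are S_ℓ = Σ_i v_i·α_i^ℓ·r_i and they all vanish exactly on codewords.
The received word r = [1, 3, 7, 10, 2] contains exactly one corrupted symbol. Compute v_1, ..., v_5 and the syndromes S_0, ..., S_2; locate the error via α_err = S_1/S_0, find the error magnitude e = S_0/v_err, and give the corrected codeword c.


S = (2, 4, 8), error at position 4, error magnitude e = 10, c = [1, 3, 7, 0, 2].

Step 1: column multipliers v_i = (∏_{j≠i}(α_i − α_j))^{−1} mod 11.
  i = 1 (α = 6): (6−3)(6−8)(6−2)(6−10) = 3·(−2)·4·(−4) = 96 ≡ 8, so v_1 = 8^{−1} = 7 (mod 11).
  i = 2 (α = 3): (3−6)(3−8)(3−2)(3−10) = (−3)·(−5)·1·(−7) = −105 ≡ 5, so v_2 = 5^{−1} = 9 (mod 11).
  i = 3 (α = 8): (8−6)(8−3)(8−2)(8−10) = 2·5·6·(−2) = −120 ≡ 1, so v_3 = 1^{−1} = 1 (mod 11).
  i = 4 (α = 2): (2−6)(2−3)(2−8)(2−10) = (−4)·(−1)·(−6)·(−8) = 192 ≡ 5, so v_4 = 5^{−1} = 9 (mod 11).
  i = 5 (α = 10): (10−6)(10−3)(10−8)(10−2) = 4·7·2·8 = 448 ≡ 8, so v_5 = 8^{−1} = 7 (mod 11).
  v = [7, 9, 1, 9, 7].
Step 2: syndromes of r = [1, 3, 7, 10, 2] (all sums mod 11).
  S_0 = Σ v_i r_i = 7·1 + 9·3 + 1·7 + 9·10 + 7·2 = 145 ≡ 2.
  S_1 = Σ v_i α_i r_i = 7·6·1 + 9·3·3 + 1·8·7 + 9·2·10 + 7·10·2 = 499 ≡ 4.
  α_i^2 mod 11 = [3, 9, 9, 4, 1].
  S_2 = Σ v_i α_i^2 r_i = 7·3·1 + 9·9·3 + 1·9·7 + 9·4·10 + 7·1·2 = 701 ≡ 8.
  S = (2, 4, 8) ≠ 0, so r is not a codeword (an error is present).
Step 3: locate the error. For a single error e at position i, S_ℓ = v_i·e·α_i^ℓ, so α_err = S_1/S_0.
  S_0^{−1} = 2^{−1} = 6 (mod 11), so α_err = 4·6 = 24 ≡ 2 = α_4. Error position i = 4.
  Consistency check: S_2/S_1 = 8·3 = 24 ≡ 2 = α_err ✓ (single-error assumption holds).
Step 4: error magnitude e = S_0/v_4 = S_0·∏_{j≠4}(α_4 − α_j) = 2·5 = 10 ≡ 10 (mod 11).
Step 5: correct position 4: c_4 = r_4 − e = 10 − 10 ≡ 0 (mod 11). Hence c = [1, 3, 7, 0, 2].
  Check: interpolating c through the α_i gives m(x) = 5 + 3·x (degree < 2) with m(α_i) = c_i for every i, so c is indeed a codeword.
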